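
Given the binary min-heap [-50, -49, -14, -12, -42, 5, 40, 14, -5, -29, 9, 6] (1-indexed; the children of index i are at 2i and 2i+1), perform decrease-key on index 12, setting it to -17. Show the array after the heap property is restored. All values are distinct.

[-50, -49, -17, -12, -42, -14, 40, 14, -5, -29, 9, 5]

set index 12 from 6 to -17 → [-50, -49, -14, -12, -42, 5, 40, 14, -5, -29, 9, -17]
-17 < parent 5 at index 6, swap → [-50, -49, -14, -12, -42, -17, 40, 14, -5, -29, 9, 5]
-17 < parent -14 at index 3, swap → [-50, -49, -17, -12, -42, -14, 40, 14, -5, -29, 9, 5]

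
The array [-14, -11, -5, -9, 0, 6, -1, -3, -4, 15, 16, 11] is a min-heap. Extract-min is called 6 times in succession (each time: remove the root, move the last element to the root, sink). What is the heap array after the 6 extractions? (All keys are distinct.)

extract-min #1 returns -14:
  remove root -14; move last element 11 to root → [11, -11, -5, -9, 0, 6, -1, -3, -4, 15, 16]
  11 vs smaller child -11 at index 1, swap → [-11, 11, -5, -9, 0, 6, -1, -3, -4, 15, 16]
  11 vs smaller child -9 at index 3, swap → [-11, -9, -5, 11, 0, 6, -1, -3, -4, 15, 16]
  11 vs smaller child -4 at index 8, swap → [-11, -9, -5, -4, 0, 6, -1, -3, 11, 15, 16]
extract-min #2 returns -11:
  remove root -11; move last element 16 to root → [16, -9, -5, -4, 0, 6, -1, -3, 11, 15]
  16 vs smaller child -9 at index 1, swap → [-9, 16, -5, -4, 0, 6, -1, -3, 11, 15]
  16 vs smaller child -4 at index 3, swap → [-9, -4, -5, 16, 0, 6, -1, -3, 11, 15]
  16 vs smaller child -3 at index 7, swap → [-9, -4, -5, -3, 0, 6, -1, 16, 11, 15]
extract-min #3 returns -9:
  remove root -9; move last element 15 to root → [15, -4, -5, -3, 0, 6, -1, 16, 11]
  15 vs smaller child -5 at index 2, swap → [-5, -4, 15, -3, 0, 6, -1, 16, 11]
  15 vs smaller child -1 at index 6, swap → [-5, -4, -1, -3, 0, 6, 15, 16, 11]
extract-min #4 returns -5:
  remove root -5; move last element 11 to root → [11, -4, -1, -3, 0, 6, 15, 16]
  11 vs smaller child -4 at index 1, swap → [-4, 11, -1, -3, 0, 6, 15, 16]
  11 vs smaller child -3 at index 3, swap → [-4, -3, -1, 11, 0, 6, 15, 16]
extract-min #5 returns -4:
  remove root -4; move last element 16 to root → [16, -3, -1, 11, 0, 6, 15]
  16 vs smaller child -3 at index 1, swap → [-3, 16, -1, 11, 0, 6, 15]
  16 vs smaller child 0 at index 4, swap → [-3, 0, -1, 11, 16, 6, 15]
extract-min #6 returns -3:
  remove root -3; move last element 15 to root → [15, 0, -1, 11, 16, 6]
  15 vs smaller child -1 at index 2, swap → [-1, 0, 15, 11, 16, 6]
  15 vs only child 6 at index 5, swap → [-1, 0, 6, 11, 16, 15]

[-1, 0, 6, 11, 16, 15]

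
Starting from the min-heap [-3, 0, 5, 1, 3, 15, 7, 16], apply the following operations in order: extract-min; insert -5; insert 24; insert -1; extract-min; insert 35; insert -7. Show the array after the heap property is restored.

extract-min → returns -3:
  remove root -3; move last element 16 to root → [16, 0, 5, 1, 3, 15, 7]
  16 vs smaller child 0 at index 1, swap → [0, 16, 5, 1, 3, 15, 7]
  16 vs smaller child 1 at index 3, swap → [0, 1, 5, 16, 3, 15, 7]
insert -5:
  append -5 at index 7 → [0, 1, 5, 16, 3, 15, 7, -5]
  -5 < parent 16 at index 3, swap → [0, 1, 5, -5, 3, 15, 7, 16]
  -5 < parent 1 at index 1, swap → [0, -5, 5, 1, 3, 15, 7, 16]
  -5 < parent 0 at index 0, swap → [-5, 0, 5, 1, 3, 15, 7, 16]
insert 24:
  append 24 at index 8 → [-5, 0, 5, 1, 3, 15, 7, 16, 24] (no swap needed)
insert -1:
  append -1 at index 9 → [-5, 0, 5, 1, 3, 15, 7, 16, 24, -1]
  -1 < parent 3 at index 4, swap → [-5, 0, 5, 1, -1, 15, 7, 16, 24, 3]
  -1 < parent 0 at index 1, swap → [-5, -1, 5, 1, 0, 15, 7, 16, 24, 3]
extract-min → returns -5:
  remove root -5; move last element 3 to root → [3, -1, 5, 1, 0, 15, 7, 16, 24]
  3 vs smaller child -1 at index 1, swap → [-1, 3, 5, 1, 0, 15, 7, 16, 24]
  3 vs smaller child 0 at index 4, swap → [-1, 0, 5, 1, 3, 15, 7, 16, 24]
insert 35:
  append 35 at index 9 → [-1, 0, 5, 1, 3, 15, 7, 16, 24, 35] (no swap needed)
insert -7:
  append -7 at index 10 → [-1, 0, 5, 1, 3, 15, 7, 16, 24, 35, -7]
  -7 < parent 3 at index 4, swap → [-1, 0, 5, 1, -7, 15, 7, 16, 24, 35, 3]
  -7 < parent 0 at index 1, swap → [-1, -7, 5, 1, 0, 15, 7, 16, 24, 35, 3]
  -7 < parent -1 at index 0, swap → [-7, -1, 5, 1, 0, 15, 7, 16, 24, 35, 3]

[-7, -1, 5, 1, 0, 15, 7, 16, 24, 35, 3]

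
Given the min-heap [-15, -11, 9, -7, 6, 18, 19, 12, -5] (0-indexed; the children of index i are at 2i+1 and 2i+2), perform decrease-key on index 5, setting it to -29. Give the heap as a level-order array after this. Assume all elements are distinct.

set index 5 from 18 to -29 → [-15, -11, 9, -7, 6, -29, 19, 12, -5]
-29 < parent 9 at index 2, swap → [-15, -11, -29, -7, 6, 9, 19, 12, -5]
-29 < parent -15 at index 0, swap → [-29, -11, -15, -7, 6, 9, 19, 12, -5]

[-29, -11, -15, -7, 6, 9, 19, 12, -5]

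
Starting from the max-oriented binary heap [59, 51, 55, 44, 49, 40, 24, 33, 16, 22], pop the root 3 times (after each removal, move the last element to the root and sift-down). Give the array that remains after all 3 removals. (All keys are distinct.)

[49, 44, 40, 33, 16, 22, 24]

extract-max #1 returns 59:
  remove root 59; move last element 22 to root → [22, 51, 55, 44, 49, 40, 24, 33, 16]
  22 vs larger child 55 at index 2, swap → [55, 51, 22, 44, 49, 40, 24, 33, 16]
  22 vs larger child 40 at index 5, swap → [55, 51, 40, 44, 49, 22, 24, 33, 16]
extract-max #2 returns 55:
  remove root 55; move last element 16 to root → [16, 51, 40, 44, 49, 22, 24, 33]
  16 vs larger child 51 at index 1, swap → [51, 16, 40, 44, 49, 22, 24, 33]
  16 vs larger child 49 at index 4, swap → [51, 49, 40, 44, 16, 22, 24, 33]
extract-max #3 returns 51:
  remove root 51; move last element 33 to root → [33, 49, 40, 44, 16, 22, 24]
  33 vs larger child 49 at index 1, swap → [49, 33, 40, 44, 16, 22, 24]
  33 vs larger child 44 at index 3, swap → [49, 44, 40, 33, 16, 22, 24]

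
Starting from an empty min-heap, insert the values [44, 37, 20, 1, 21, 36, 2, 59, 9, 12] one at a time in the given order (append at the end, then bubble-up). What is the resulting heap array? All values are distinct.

Insert 44:
  append 44 at index 0 → [44] (no swap needed)
Insert 37:
  append 37 at index 1 → [44, 37]
  37 < parent 44 at index 0, swap → [37, 44]
Insert 20:
  append 20 at index 2 → [37, 44, 20]
  20 < parent 37 at index 0, swap → [20, 44, 37]
Insert 1:
  append 1 at index 3 → [20, 44, 37, 1]
  1 < parent 44 at index 1, swap → [20, 1, 37, 44]
  1 < parent 20 at index 0, swap → [1, 20, 37, 44]
Insert 21:
  append 21 at index 4 → [1, 20, 37, 44, 21] (no swap needed)
Insert 36:
  append 36 at index 5 → [1, 20, 37, 44, 21, 36]
  36 < parent 37 at index 2, swap → [1, 20, 36, 44, 21, 37]
Insert 2:
  append 2 at index 6 → [1, 20, 36, 44, 21, 37, 2]
  2 < parent 36 at index 2, swap → [1, 20, 2, 44, 21, 37, 36]
Insert 59:
  append 59 at index 7 → [1, 20, 2, 44, 21, 37, 36, 59] (no swap needed)
Insert 9:
  append 9 at index 8 → [1, 20, 2, 44, 21, 37, 36, 59, 9]
  9 < parent 44 at index 3, swap → [1, 20, 2, 9, 21, 37, 36, 59, 44]
  9 < parent 20 at index 1, swap → [1, 9, 2, 20, 21, 37, 36, 59, 44]
Insert 12:
  append 12 at index 9 → [1, 9, 2, 20, 21, 37, 36, 59, 44, 12]
  12 < parent 21 at index 4, swap → [1, 9, 2, 20, 12, 37, 36, 59, 44, 21]

[1, 9, 2, 20, 12, 37, 36, 59, 44, 21]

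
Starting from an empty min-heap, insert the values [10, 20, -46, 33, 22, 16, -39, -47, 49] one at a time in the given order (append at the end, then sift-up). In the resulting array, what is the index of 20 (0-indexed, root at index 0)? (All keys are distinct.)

Insert 10:
  append 10 at index 0 → [10] (no swap needed)
Insert 20:
  append 20 at index 1 → [10, 20] (no swap needed)
Insert -46:
  append -46 at index 2 → [10, 20, -46]
  -46 < parent 10 at index 0, swap → [-46, 20, 10]
Insert 33:
  append 33 at index 3 → [-46, 20, 10, 33] (no swap needed)
Insert 22:
  append 22 at index 4 → [-46, 20, 10, 33, 22] (no swap needed)
Insert 16:
  append 16 at index 5 → [-46, 20, 10, 33, 22, 16] (no swap needed)
Insert -39:
  append -39 at index 6 → [-46, 20, 10, 33, 22, 16, -39]
  -39 < parent 10 at index 2, swap → [-46, 20, -39, 33, 22, 16, 10]
Insert -47:
  append -47 at index 7 → [-46, 20, -39, 33, 22, 16, 10, -47]
  -47 < parent 33 at index 3, swap → [-46, 20, -39, -47, 22, 16, 10, 33]
  -47 < parent 20 at index 1, swap → [-46, -47, -39, 20, 22, 16, 10, 33]
  -47 < parent -46 at index 0, swap → [-47, -46, -39, 20, 22, 16, 10, 33]
Insert 49:
  append 49 at index 8 → [-47, -46, -39, 20, 22, 16, 10, 33, 49] (no swap needed)
resulting array: [-47, -46, -39, 20, 22, 16, 10, 33, 49]

3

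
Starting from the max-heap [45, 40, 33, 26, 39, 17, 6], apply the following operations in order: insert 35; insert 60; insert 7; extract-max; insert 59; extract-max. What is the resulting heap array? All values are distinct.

[45, 40, 33, 35, 39, 17, 6, 26, 7]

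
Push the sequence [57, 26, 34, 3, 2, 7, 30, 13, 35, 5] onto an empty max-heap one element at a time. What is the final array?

Insert 57:
  append 57 at index 0 → [57] (no swap needed)
Insert 26:
  append 26 at index 1 → [57, 26] (no swap needed)
Insert 34:
  append 34 at index 2 → [57, 26, 34] (no swap needed)
Insert 3:
  append 3 at index 3 → [57, 26, 34, 3] (no swap needed)
Insert 2:
  append 2 at index 4 → [57, 26, 34, 3, 2] (no swap needed)
Insert 7:
  append 7 at index 5 → [57, 26, 34, 3, 2, 7] (no swap needed)
Insert 30:
  append 30 at index 6 → [57, 26, 34, 3, 2, 7, 30] (no swap needed)
Insert 13:
  append 13 at index 7 → [57, 26, 34, 3, 2, 7, 30, 13]
  13 > parent 3 at index 3, swap → [57, 26, 34, 13, 2, 7, 30, 3]
Insert 35:
  append 35 at index 8 → [57, 26, 34, 13, 2, 7, 30, 3, 35]
  35 > parent 13 at index 3, swap → [57, 26, 34, 35, 2, 7, 30, 3, 13]
  35 > parent 26 at index 1, swap → [57, 35, 34, 26, 2, 7, 30, 3, 13]
Insert 5:
  append 5 at index 9 → [57, 35, 34, 26, 2, 7, 30, 3, 13, 5]
  5 > parent 2 at index 4, swap → [57, 35, 34, 26, 5, 7, 30, 3, 13, 2]

[57, 35, 34, 26, 5, 7, 30, 3, 13, 2]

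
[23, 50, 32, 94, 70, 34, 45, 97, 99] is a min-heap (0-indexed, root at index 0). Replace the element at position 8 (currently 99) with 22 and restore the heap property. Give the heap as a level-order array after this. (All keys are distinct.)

set index 8 from 99 to 22 → [23, 50, 32, 94, 70, 34, 45, 97, 22]
22 < parent 94 at index 3, swap → [23, 50, 32, 22, 70, 34, 45, 97, 94]
22 < parent 50 at index 1, swap → [23, 22, 32, 50, 70, 34, 45, 97, 94]
22 < parent 23 at index 0, swap → [22, 23, 32, 50, 70, 34, 45, 97, 94]

[22, 23, 32, 50, 70, 34, 45, 97, 94]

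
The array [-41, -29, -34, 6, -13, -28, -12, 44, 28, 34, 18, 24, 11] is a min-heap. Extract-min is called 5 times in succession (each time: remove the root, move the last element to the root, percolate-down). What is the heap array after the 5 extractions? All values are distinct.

extract-min #1 returns -41:
  remove root -41; move last element 11 to root → [11, -29, -34, 6, -13, -28, -12, 44, 28, 34, 18, 24]
  11 vs smaller child -34 at index 2, swap → [-34, -29, 11, 6, -13, -28, -12, 44, 28, 34, 18, 24]
  11 vs smaller child -28 at index 5, swap → [-34, -29, -28, 6, -13, 11, -12, 44, 28, 34, 18, 24]
extract-min #2 returns -34:
  remove root -34; move last element 24 to root → [24, -29, -28, 6, -13, 11, -12, 44, 28, 34, 18]
  24 vs smaller child -29 at index 1, swap → [-29, 24, -28, 6, -13, 11, -12, 44, 28, 34, 18]
  24 vs smaller child -13 at index 4, swap → [-29, -13, -28, 6, 24, 11, -12, 44, 28, 34, 18]
  24 vs smaller child 18 at index 10, swap → [-29, -13, -28, 6, 18, 11, -12, 44, 28, 34, 24]
extract-min #3 returns -29:
  remove root -29; move last element 24 to root → [24, -13, -28, 6, 18, 11, -12, 44, 28, 34]
  24 vs smaller child -28 at index 2, swap → [-28, -13, 24, 6, 18, 11, -12, 44, 28, 34]
  24 vs smaller child -12 at index 6, swap → [-28, -13, -12, 6, 18, 11, 24, 44, 28, 34]
extract-min #4 returns -28:
  remove root -28; move last element 34 to root → [34, -13, -12, 6, 18, 11, 24, 44, 28]
  34 vs smaller child -13 at index 1, swap → [-13, 34, -12, 6, 18, 11, 24, 44, 28]
  34 vs smaller child 6 at index 3, swap → [-13, 6, -12, 34, 18, 11, 24, 44, 28]
  34 vs smaller child 28 at index 8, swap → [-13, 6, -12, 28, 18, 11, 24, 44, 34]
extract-min #5 returns -13:
  remove root -13; move last element 34 to root → [34, 6, -12, 28, 18, 11, 24, 44]
  34 vs smaller child -12 at index 2, swap → [-12, 6, 34, 28, 18, 11, 24, 44]
  34 vs smaller child 11 at index 5, swap → [-12, 6, 11, 28, 18, 34, 24, 44]

[-12, 6, 11, 28, 18, 34, 24, 44]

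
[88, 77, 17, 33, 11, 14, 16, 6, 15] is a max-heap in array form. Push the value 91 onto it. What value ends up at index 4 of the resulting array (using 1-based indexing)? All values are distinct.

append 91 at index 10 → [88, 77, 17, 33, 11, 14, 16, 6, 15, 91]
91 > parent 11 at index 5, swap → [88, 77, 17, 33, 91, 14, 16, 6, 15, 11]
91 > parent 77 at index 2, swap → [88, 91, 17, 33, 77, 14, 16, 6, 15, 11]
91 > parent 88 at index 1, swap → [91, 88, 17, 33, 77, 14, 16, 6, 15, 11]
resulting array: [91, 88, 17, 33, 77, 14, 16, 6, 15, 11]

33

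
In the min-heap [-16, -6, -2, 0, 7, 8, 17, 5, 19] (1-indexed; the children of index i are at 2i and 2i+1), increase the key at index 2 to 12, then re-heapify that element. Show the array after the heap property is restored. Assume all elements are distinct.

[-16, 0, -2, 5, 7, 8, 17, 12, 19]

set index 2 from -6 to 12 → [-16, 12, -2, 0, 7, 8, 17, 5, 19]
12 vs smaller child 0 at index 4, swap → [-16, 0, -2, 12, 7, 8, 17, 5, 19]
12 vs smaller child 5 at index 8, swap → [-16, 0, -2, 5, 7, 8, 17, 12, 19]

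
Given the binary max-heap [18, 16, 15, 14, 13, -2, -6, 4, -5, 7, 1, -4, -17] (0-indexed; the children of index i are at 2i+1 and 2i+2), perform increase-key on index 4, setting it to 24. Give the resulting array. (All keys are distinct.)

[24, 18, 15, 14, 16, -2, -6, 4, -5, 7, 1, -4, -17]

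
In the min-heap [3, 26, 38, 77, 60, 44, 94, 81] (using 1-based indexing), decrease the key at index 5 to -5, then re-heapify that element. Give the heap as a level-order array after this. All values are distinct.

[-5, 3, 38, 77, 26, 44, 94, 81]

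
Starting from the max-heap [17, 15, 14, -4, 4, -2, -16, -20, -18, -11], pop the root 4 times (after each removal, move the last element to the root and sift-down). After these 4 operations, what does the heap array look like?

[-2, -4, -16, -20, -11, -18]

extract-max #1 returns 17:
  remove root 17; move last element -11 to root → [-11, 15, 14, -4, 4, -2, -16, -20, -18]
  -11 vs larger child 15 at index 1, swap → [15, -11, 14, -4, 4, -2, -16, -20, -18]
  -11 vs larger child 4 at index 4, swap → [15, 4, 14, -4, -11, -2, -16, -20, -18]
extract-max #2 returns 15:
  remove root 15; move last element -18 to root → [-18, 4, 14, -4, -11, -2, -16, -20]
  -18 vs larger child 14 at index 2, swap → [14, 4, -18, -4, -11, -2, -16, -20]
  -18 vs larger child -2 at index 5, swap → [14, 4, -2, -4, -11, -18, -16, -20]
extract-max #3 returns 14:
  remove root 14; move last element -20 to root → [-20, 4, -2, -4, -11, -18, -16]
  -20 vs larger child 4 at index 1, swap → [4, -20, -2, -4, -11, -18, -16]
  -20 vs larger child -4 at index 3, swap → [4, -4, -2, -20, -11, -18, -16]
extract-max #4 returns 4:
  remove root 4; move last element -16 to root → [-16, -4, -2, -20, -11, -18]
  -16 vs larger child -2 at index 2, swap → [-2, -4, -16, -20, -11, -18]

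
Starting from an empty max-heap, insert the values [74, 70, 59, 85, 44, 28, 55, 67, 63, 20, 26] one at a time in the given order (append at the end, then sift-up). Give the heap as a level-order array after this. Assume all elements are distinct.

[85, 74, 59, 70, 44, 28, 55, 67, 63, 20, 26]

Insert 74:
  append 74 at index 0 → [74] (no swap needed)
Insert 70:
  append 70 at index 1 → [74, 70] (no swap needed)
Insert 59:
  append 59 at index 2 → [74, 70, 59] (no swap needed)
Insert 85:
  append 85 at index 3 → [74, 70, 59, 85]
  85 > parent 70 at index 1, swap → [74, 85, 59, 70]
  85 > parent 74 at index 0, swap → [85, 74, 59, 70]
Insert 44:
  append 44 at index 4 → [85, 74, 59, 70, 44] (no swap needed)
Insert 28:
  append 28 at index 5 → [85, 74, 59, 70, 44, 28] (no swap needed)
Insert 55:
  append 55 at index 6 → [85, 74, 59, 70, 44, 28, 55] (no swap needed)
Insert 67:
  append 67 at index 7 → [85, 74, 59, 70, 44, 28, 55, 67] (no swap needed)
Insert 63:
  append 63 at index 8 → [85, 74, 59, 70, 44, 28, 55, 67, 63] (no swap needed)
Insert 20:
  append 20 at index 9 → [85, 74, 59, 70, 44, 28, 55, 67, 63, 20] (no swap needed)
Insert 26:
  append 26 at index 10 → [85, 74, 59, 70, 44, 28, 55, 67, 63, 20, 26] (no swap needed)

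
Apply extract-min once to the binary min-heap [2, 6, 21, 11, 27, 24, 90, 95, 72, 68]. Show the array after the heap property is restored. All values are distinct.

[6, 11, 21, 68, 27, 24, 90, 95, 72]

remove root 2; move last element 68 to root → [68, 6, 21, 11, 27, 24, 90, 95, 72]
68 vs smaller child 6 at index 1, swap → [6, 68, 21, 11, 27, 24, 90, 95, 72]
68 vs smaller child 11 at index 3, swap → [6, 11, 21, 68, 27, 24, 90, 95, 72]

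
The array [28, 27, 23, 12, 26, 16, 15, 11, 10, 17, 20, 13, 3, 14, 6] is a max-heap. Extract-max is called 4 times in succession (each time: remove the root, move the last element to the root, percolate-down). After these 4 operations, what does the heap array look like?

extract-max #1 returns 28:
  remove root 28; move last element 6 to root → [6, 27, 23, 12, 26, 16, 15, 11, 10, 17, 20, 13, 3, 14]
  6 vs larger child 27 at index 1, swap → [27, 6, 23, 12, 26, 16, 15, 11, 10, 17, 20, 13, 3, 14]
  6 vs larger child 26 at index 4, swap → [27, 26, 23, 12, 6, 16, 15, 11, 10, 17, 20, 13, 3, 14]
  6 vs larger child 20 at index 10, swap → [27, 26, 23, 12, 20, 16, 15, 11, 10, 17, 6, 13, 3, 14]
extract-max #2 returns 27:
  remove root 27; move last element 14 to root → [14, 26, 23, 12, 20, 16, 15, 11, 10, 17, 6, 13, 3]
  14 vs larger child 26 at index 1, swap → [26, 14, 23, 12, 20, 16, 15, 11, 10, 17, 6, 13, 3]
  14 vs larger child 20 at index 4, swap → [26, 20, 23, 12, 14, 16, 15, 11, 10, 17, 6, 13, 3]
  14 vs larger child 17 at index 9, swap → [26, 20, 23, 12, 17, 16, 15, 11, 10, 14, 6, 13, 3]
extract-max #3 returns 26:
  remove root 26; move last element 3 to root → [3, 20, 23, 12, 17, 16, 15, 11, 10, 14, 6, 13]
  3 vs larger child 23 at index 2, swap → [23, 20, 3, 12, 17, 16, 15, 11, 10, 14, 6, 13]
  3 vs larger child 16 at index 5, swap → [23, 20, 16, 12, 17, 3, 15, 11, 10, 14, 6, 13]
  3 vs only child 13 at index 11, swap → [23, 20, 16, 12, 17, 13, 15, 11, 10, 14, 6, 3]
extract-max #4 returns 23:
  remove root 23; move last element 3 to root → [3, 20, 16, 12, 17, 13, 15, 11, 10, 14, 6]
  3 vs larger child 20 at index 1, swap → [20, 3, 16, 12, 17, 13, 15, 11, 10, 14, 6]
  3 vs larger child 17 at index 4, swap → [20, 17, 16, 12, 3, 13, 15, 11, 10, 14, 6]
  3 vs larger child 14 at index 9, swap → [20, 17, 16, 12, 14, 13, 15, 11, 10, 3, 6]

[20, 17, 16, 12, 14, 13, 15, 11, 10, 3, 6]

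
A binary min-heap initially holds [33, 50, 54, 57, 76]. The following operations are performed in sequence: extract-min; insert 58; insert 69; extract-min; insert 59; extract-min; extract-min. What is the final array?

extract-min → returns 33:
  remove root 33; move last element 76 to root → [76, 50, 54, 57]
  76 vs smaller child 50 at index 1, swap → [50, 76, 54, 57]
  76 vs only child 57 at index 3, swap → [50, 57, 54, 76]
insert 58:
  append 58 at index 4 → [50, 57, 54, 76, 58] (no swap needed)
insert 69:
  append 69 at index 5 → [50, 57, 54, 76, 58, 69] (no swap needed)
extract-min → returns 50:
  remove root 50; move last element 69 to root → [69, 57, 54, 76, 58]
  69 vs smaller child 54 at index 2, swap → [54, 57, 69, 76, 58]
insert 59:
  append 59 at index 5 → [54, 57, 69, 76, 58, 59]
  59 < parent 69 at index 2, swap → [54, 57, 59, 76, 58, 69]
extract-min → returns 54:
  remove root 54; move last element 69 to root → [69, 57, 59, 76, 58]
  69 vs smaller child 57 at index 1, swap → [57, 69, 59, 76, 58]
  69 vs smaller child 58 at index 4, swap → [57, 58, 59, 76, 69]
extract-min → returns 57:
  remove root 57; move last element 69 to root → [69, 58, 59, 76]
  69 vs smaller child 58 at index 1, swap → [58, 69, 59, 76]

[58, 69, 59, 76]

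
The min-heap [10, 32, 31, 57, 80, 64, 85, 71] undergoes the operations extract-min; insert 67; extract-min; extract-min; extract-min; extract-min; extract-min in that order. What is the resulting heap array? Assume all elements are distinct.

[71, 80, 85]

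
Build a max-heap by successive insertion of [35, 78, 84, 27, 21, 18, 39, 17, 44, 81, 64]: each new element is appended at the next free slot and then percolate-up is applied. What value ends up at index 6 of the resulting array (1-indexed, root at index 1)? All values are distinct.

18

Insert 35:
  append 35 at index 1 → [35] (no swap needed)
Insert 78:
  append 78 at index 2 → [35, 78]
  78 > parent 35 at index 1, swap → [78, 35]
Insert 84:
  append 84 at index 3 → [78, 35, 84]
  84 > parent 78 at index 1, swap → [84, 35, 78]
Insert 27:
  append 27 at index 4 → [84, 35, 78, 27] (no swap needed)
Insert 21:
  append 21 at index 5 → [84, 35, 78, 27, 21] (no swap needed)
Insert 18:
  append 18 at index 6 → [84, 35, 78, 27, 21, 18] (no swap needed)
Insert 39:
  append 39 at index 7 → [84, 35, 78, 27, 21, 18, 39] (no swap needed)
Insert 17:
  append 17 at index 8 → [84, 35, 78, 27, 21, 18, 39, 17] (no swap needed)
Insert 44:
  append 44 at index 9 → [84, 35, 78, 27, 21, 18, 39, 17, 44]
  44 > parent 27 at index 4, swap → [84, 35, 78, 44, 21, 18, 39, 17, 27]
  44 > parent 35 at index 2, swap → [84, 44, 78, 35, 21, 18, 39, 17, 27]
Insert 81:
  append 81 at index 10 → [84, 44, 78, 35, 21, 18, 39, 17, 27, 81]
  81 > parent 21 at index 5, swap → [84, 44, 78, 35, 81, 18, 39, 17, 27, 21]
  81 > parent 44 at index 2, swap → [84, 81, 78, 35, 44, 18, 39, 17, 27, 21]
Insert 64:
  append 64 at index 11 → [84, 81, 78, 35, 44, 18, 39, 17, 27, 21, 64]
  64 > parent 44 at index 5, swap → [84, 81, 78, 35, 64, 18, 39, 17, 27, 21, 44]
resulting array: [84, 81, 78, 35, 64, 18, 39, 17, 27, 21, 44]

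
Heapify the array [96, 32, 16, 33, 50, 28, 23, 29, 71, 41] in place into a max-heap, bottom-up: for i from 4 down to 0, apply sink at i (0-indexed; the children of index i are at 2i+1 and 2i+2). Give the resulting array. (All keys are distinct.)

[96, 71, 28, 33, 50, 16, 23, 29, 32, 41]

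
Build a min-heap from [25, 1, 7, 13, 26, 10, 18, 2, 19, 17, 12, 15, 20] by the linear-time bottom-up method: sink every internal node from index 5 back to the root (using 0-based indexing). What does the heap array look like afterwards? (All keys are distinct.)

[1, 2, 7, 13, 12, 10, 18, 25, 19, 17, 26, 15, 20]

sift down from index 5: already satisfies heap property
sift down from index 4:
  26 vs smaller child 12 at index 10, swap → [25, 1, 7, 13, 12, 10, 18, 2, 19, 17, 26, 15, 20]
sift down from index 3:
  13 vs smaller child 2 at index 7, swap → [25, 1, 7, 2, 12, 10, 18, 13, 19, 17, 26, 15, 20]
sift down from index 2: already satisfies heap property
sift down from index 1: already satisfies heap property
sift down from index 0:
  25 vs smaller child 1 at index 1, swap → [1, 25, 7, 2, 12, 10, 18, 13, 19, 17, 26, 15, 20]
  25 vs smaller child 2 at index 3, swap → [1, 2, 7, 25, 12, 10, 18, 13, 19, 17, 26, 15, 20]
  25 vs smaller child 13 at index 7, swap → [1, 2, 7, 13, 12, 10, 18, 25, 19, 17, 26, 15, 20]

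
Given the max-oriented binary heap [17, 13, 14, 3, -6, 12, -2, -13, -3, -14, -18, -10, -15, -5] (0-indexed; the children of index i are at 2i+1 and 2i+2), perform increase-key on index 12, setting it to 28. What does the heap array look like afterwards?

set index 12 from -15 to 28 → [17, 13, 14, 3, -6, 12, -2, -13, -3, -14, -18, -10, 28, -5]
28 > parent 12 at index 5, swap → [17, 13, 14, 3, -6, 28, -2, -13, -3, -14, -18, -10, 12, -5]
28 > parent 14 at index 2, swap → [17, 13, 28, 3, -6, 14, -2, -13, -3, -14, -18, -10, 12, -5]
28 > parent 17 at index 0, swap → [28, 13, 17, 3, -6, 14, -2, -13, -3, -14, -18, -10, 12, -5]

[28, 13, 17, 3, -6, 14, -2, -13, -3, -14, -18, -10, 12, -5]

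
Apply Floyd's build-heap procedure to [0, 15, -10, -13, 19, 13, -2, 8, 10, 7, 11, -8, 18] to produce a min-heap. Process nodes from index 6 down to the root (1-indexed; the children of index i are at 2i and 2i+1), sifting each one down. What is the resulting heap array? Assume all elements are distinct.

[-13, 0, -10, 8, 7, -8, -2, 15, 10, 19, 11, 13, 18]

sift down from index 6:
  13 vs smaller child -8 at index 12, swap → [0, 15, -10, -13, 19, -8, -2, 8, 10, 7, 11, 13, 18]
sift down from index 5:
  19 vs smaller child 7 at index 10, swap → [0, 15, -10, -13, 7, -8, -2, 8, 10, 19, 11, 13, 18]
sift down from index 4: already satisfies heap property
sift down from index 3: already satisfies heap property
sift down from index 2:
  15 vs smaller child -13 at index 4, swap → [0, -13, -10, 15, 7, -8, -2, 8, 10, 19, 11, 13, 18]
  15 vs smaller child 8 at index 8, swap → [0, -13, -10, 8, 7, -8, -2, 15, 10, 19, 11, 13, 18]
sift down from index 1:
  0 vs smaller child -13 at index 2, swap → [-13, 0, -10, 8, 7, -8, -2, 15, 10, 19, 11, 13, 18]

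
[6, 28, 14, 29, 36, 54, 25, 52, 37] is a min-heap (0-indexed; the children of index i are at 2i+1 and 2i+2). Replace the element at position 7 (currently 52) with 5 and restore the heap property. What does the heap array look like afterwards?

[5, 6, 14, 28, 36, 54, 25, 29, 37]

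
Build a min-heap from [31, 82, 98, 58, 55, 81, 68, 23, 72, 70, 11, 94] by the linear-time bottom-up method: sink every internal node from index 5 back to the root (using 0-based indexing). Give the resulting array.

sift down from index 5: already satisfies heap property
sift down from index 4:
  55 vs smaller child 11 at index 10, swap → [31, 82, 98, 58, 11, 81, 68, 23, 72, 70, 55, 94]
sift down from index 3:
  58 vs smaller child 23 at index 7, swap → [31, 82, 98, 23, 11, 81, 68, 58, 72, 70, 55, 94]
sift down from index 2:
  98 vs smaller child 68 at index 6, swap → [31, 82, 68, 23, 11, 81, 98, 58, 72, 70, 55, 94]
sift down from index 1:
  82 vs smaller child 11 at index 4, swap → [31, 11, 68, 23, 82, 81, 98, 58, 72, 70, 55, 94]
  82 vs smaller child 55 at index 10, swap → [31, 11, 68, 23, 55, 81, 98, 58, 72, 70, 82, 94]
sift down from index 0:
  31 vs smaller child 11 at index 1, swap → [11, 31, 68, 23, 55, 81, 98, 58, 72, 70, 82, 94]
  31 vs smaller child 23 at index 3, swap → [11, 23, 68, 31, 55, 81, 98, 58, 72, 70, 82, 94]

[11, 23, 68, 31, 55, 81, 98, 58, 72, 70, 82, 94]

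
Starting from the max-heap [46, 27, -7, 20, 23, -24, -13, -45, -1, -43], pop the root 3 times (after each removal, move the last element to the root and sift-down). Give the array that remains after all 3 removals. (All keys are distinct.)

[20, -1, -7, -45, -43, -24, -13]

extract-max #1 returns 46:
  remove root 46; move last element -43 to root → [-43, 27, -7, 20, 23, -24, -13, -45, -1]
  -43 vs larger child 27 at index 1, swap → [27, -43, -7, 20, 23, -24, -13, -45, -1]
  -43 vs larger child 23 at index 4, swap → [27, 23, -7, 20, -43, -24, -13, -45, -1]
extract-max #2 returns 27:
  remove root 27; move last element -1 to root → [-1, 23, -7, 20, -43, -24, -13, -45]
  -1 vs larger child 23 at index 1, swap → [23, -1, -7, 20, -43, -24, -13, -45]
  -1 vs larger child 20 at index 3, swap → [23, 20, -7, -1, -43, -24, -13, -45]
extract-max #3 returns 23:
  remove root 23; move last element -45 to root → [-45, 20, -7, -1, -43, -24, -13]
  -45 vs larger child 20 at index 1, swap → [20, -45, -7, -1, -43, -24, -13]
  -45 vs larger child -1 at index 3, swap → [20, -1, -7, -45, -43, -24, -13]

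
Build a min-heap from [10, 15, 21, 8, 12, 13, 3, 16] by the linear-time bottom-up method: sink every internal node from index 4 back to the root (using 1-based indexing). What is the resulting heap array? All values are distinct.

sift down from index 4: already satisfies heap property
sift down from index 3:
  21 vs smaller child 3 at index 7, swap → [10, 15, 3, 8, 12, 13, 21, 16]
sift down from index 2:
  15 vs smaller child 8 at index 4, swap → [10, 8, 3, 15, 12, 13, 21, 16]
sift down from index 1:
  10 vs smaller child 3 at index 3, swap → [3, 8, 10, 15, 12, 13, 21, 16]

[3, 8, 10, 15, 12, 13, 21, 16]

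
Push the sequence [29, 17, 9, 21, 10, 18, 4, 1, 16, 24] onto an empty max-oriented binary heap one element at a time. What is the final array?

Insert 29:
  append 29 at index 0 → [29] (no swap needed)
Insert 17:
  append 17 at index 1 → [29, 17] (no swap needed)
Insert 9:
  append 9 at index 2 → [29, 17, 9] (no swap needed)
Insert 21:
  append 21 at index 3 → [29, 17, 9, 21]
  21 > parent 17 at index 1, swap → [29, 21, 9, 17]
Insert 10:
  append 10 at index 4 → [29, 21, 9, 17, 10] (no swap needed)
Insert 18:
  append 18 at index 5 → [29, 21, 9, 17, 10, 18]
  18 > parent 9 at index 2, swap → [29, 21, 18, 17, 10, 9]
Insert 4:
  append 4 at index 6 → [29, 21, 18, 17, 10, 9, 4] (no swap needed)
Insert 1:
  append 1 at index 7 → [29, 21, 18, 17, 10, 9, 4, 1] (no swap needed)
Insert 16:
  append 16 at index 8 → [29, 21, 18, 17, 10, 9, 4, 1, 16] (no swap needed)
Insert 24:
  append 24 at index 9 → [29, 21, 18, 17, 10, 9, 4, 1, 16, 24]
  24 > parent 10 at index 4, swap → [29, 21, 18, 17, 24, 9, 4, 1, 16, 10]
  24 > parent 21 at index 1, swap → [29, 24, 18, 17, 21, 9, 4, 1, 16, 10]

[29, 24, 18, 17, 21, 9, 4, 1, 16, 10]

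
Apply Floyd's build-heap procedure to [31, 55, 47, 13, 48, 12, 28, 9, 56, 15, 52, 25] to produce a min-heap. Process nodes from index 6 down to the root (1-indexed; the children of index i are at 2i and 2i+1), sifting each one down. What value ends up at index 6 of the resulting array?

sift down from index 6: already satisfies heap property
sift down from index 5:
  48 vs smaller child 15 at index 10, swap → [31, 55, 47, 13, 15, 12, 28, 9, 56, 48, 52, 25]
sift down from index 4:
  13 vs smaller child 9 at index 8, swap → [31, 55, 47, 9, 15, 12, 28, 13, 56, 48, 52, 25]
sift down from index 3:
  47 vs smaller child 12 at index 6, swap → [31, 55, 12, 9, 15, 47, 28, 13, 56, 48, 52, 25]
  47 vs only child 25 at index 12, swap → [31, 55, 12, 9, 15, 25, 28, 13, 56, 48, 52, 47]
sift down from index 2:
  55 vs smaller child 9 at index 4, swap → [31, 9, 12, 55, 15, 25, 28, 13, 56, 48, 52, 47]
  55 vs smaller child 13 at index 8, swap → [31, 9, 12, 13, 15, 25, 28, 55, 56, 48, 52, 47]
sift down from index 1:
  31 vs smaller child 9 at index 2, swap → [9, 31, 12, 13, 15, 25, 28, 55, 56, 48, 52, 47]
  31 vs smaller child 13 at index 4, swap → [9, 13, 12, 31, 15, 25, 28, 55, 56, 48, 52, 47]
resulting array: [9, 13, 12, 31, 15, 25, 28, 55, 56, 48, 52, 47]

25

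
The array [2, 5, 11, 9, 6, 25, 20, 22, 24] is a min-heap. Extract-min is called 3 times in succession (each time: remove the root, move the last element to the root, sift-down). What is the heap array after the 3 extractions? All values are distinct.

[9, 20, 11, 22, 24, 25]

extract-min #1 returns 2:
  remove root 2; move last element 24 to root → [24, 5, 11, 9, 6, 25, 20, 22]
  24 vs smaller child 5 at index 1, swap → [5, 24, 11, 9, 6, 25, 20, 22]
  24 vs smaller child 6 at index 4, swap → [5, 6, 11, 9, 24, 25, 20, 22]
extract-min #2 returns 5:
  remove root 5; move last element 22 to root → [22, 6, 11, 9, 24, 25, 20]
  22 vs smaller child 6 at index 1, swap → [6, 22, 11, 9, 24, 25, 20]
  22 vs smaller child 9 at index 3, swap → [6, 9, 11, 22, 24, 25, 20]
extract-min #3 returns 6:
  remove root 6; move last element 20 to root → [20, 9, 11, 22, 24, 25]
  20 vs smaller child 9 at index 1, swap → [9, 20, 11, 22, 24, 25]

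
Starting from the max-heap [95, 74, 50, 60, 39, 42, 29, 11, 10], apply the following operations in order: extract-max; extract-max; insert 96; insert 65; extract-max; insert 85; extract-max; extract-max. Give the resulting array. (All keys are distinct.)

extract-max → returns 95:
  remove root 95; move last element 10 to root → [10, 74, 50, 60, 39, 42, 29, 11]
  10 vs larger child 74 at index 1, swap → [74, 10, 50, 60, 39, 42, 29, 11]
  10 vs larger child 60 at index 3, swap → [74, 60, 50, 10, 39, 42, 29, 11]
  10 vs only child 11 at index 7, swap → [74, 60, 50, 11, 39, 42, 29, 10]
extract-max → returns 74:
  remove root 74; move last element 10 to root → [10, 60, 50, 11, 39, 42, 29]
  10 vs larger child 60 at index 1, swap → [60, 10, 50, 11, 39, 42, 29]
  10 vs larger child 39 at index 4, swap → [60, 39, 50, 11, 10, 42, 29]
insert 96:
  append 96 at index 7 → [60, 39, 50, 11, 10, 42, 29, 96]
  96 > parent 11 at index 3, swap → [60, 39, 50, 96, 10, 42, 29, 11]
  96 > parent 39 at index 1, swap → [60, 96, 50, 39, 10, 42, 29, 11]
  96 > parent 60 at index 0, swap → [96, 60, 50, 39, 10, 42, 29, 11]
insert 65:
  append 65 at index 8 → [96, 60, 50, 39, 10, 42, 29, 11, 65]
  65 > parent 39 at index 3, swap → [96, 60, 50, 65, 10, 42, 29, 11, 39]
  65 > parent 60 at index 1, swap → [96, 65, 50, 60, 10, 42, 29, 11, 39]
extract-max → returns 96:
  remove root 96; move last element 39 to root → [39, 65, 50, 60, 10, 42, 29, 11]
  39 vs larger child 65 at index 1, swap → [65, 39, 50, 60, 10, 42, 29, 11]
  39 vs larger child 60 at index 3, swap → [65, 60, 50, 39, 10, 42, 29, 11]
insert 85:
  append 85 at index 8 → [65, 60, 50, 39, 10, 42, 29, 11, 85]
  85 > parent 39 at index 3, swap → [65, 60, 50, 85, 10, 42, 29, 11, 39]
  85 > parent 60 at index 1, swap → [65, 85, 50, 60, 10, 42, 29, 11, 39]
  85 > parent 65 at index 0, swap → [85, 65, 50, 60, 10, 42, 29, 11, 39]
extract-max → returns 85:
  remove root 85; move last element 39 to root → [39, 65, 50, 60, 10, 42, 29, 11]
  39 vs larger child 65 at index 1, swap → [65, 39, 50, 60, 10, 42, 29, 11]
  39 vs larger child 60 at index 3, swap → [65, 60, 50, 39, 10, 42, 29, 11]
extract-max → returns 65:
  remove root 65; move last element 11 to root → [11, 60, 50, 39, 10, 42, 29]
  11 vs larger child 60 at index 1, swap → [60, 11, 50, 39, 10, 42, 29]
  11 vs larger child 39 at index 3, swap → [60, 39, 50, 11, 10, 42, 29]

[60, 39, 50, 11, 10, 42, 29]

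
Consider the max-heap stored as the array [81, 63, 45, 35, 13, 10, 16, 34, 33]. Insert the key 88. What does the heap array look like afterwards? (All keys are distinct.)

[88, 81, 45, 35, 63, 10, 16, 34, 33, 13]

append 88 at index 9 → [81, 63, 45, 35, 13, 10, 16, 34, 33, 88]
88 > parent 13 at index 4, swap → [81, 63, 45, 35, 88, 10, 16, 34, 33, 13]
88 > parent 63 at index 1, swap → [81, 88, 45, 35, 63, 10, 16, 34, 33, 13]
88 > parent 81 at index 0, swap → [88, 81, 45, 35, 63, 10, 16, 34, 33, 13]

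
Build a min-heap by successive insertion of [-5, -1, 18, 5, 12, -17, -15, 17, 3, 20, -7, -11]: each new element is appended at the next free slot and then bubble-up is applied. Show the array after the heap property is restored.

Insert -5:
  append -5 at index 0 → [-5] (no swap needed)
Insert -1:
  append -1 at index 1 → [-5, -1] (no swap needed)
Insert 18:
  append 18 at index 2 → [-5, -1, 18] (no swap needed)
Insert 5:
  append 5 at index 3 → [-5, -1, 18, 5] (no swap needed)
Insert 12:
  append 12 at index 4 → [-5, -1, 18, 5, 12] (no swap needed)
Insert -17:
  append -17 at index 5 → [-5, -1, 18, 5, 12, -17]
  -17 < parent 18 at index 2, swap → [-5, -1, -17, 5, 12, 18]
  -17 < parent -5 at index 0, swap → [-17, -1, -5, 5, 12, 18]
Insert -15:
  append -15 at index 6 → [-17, -1, -5, 5, 12, 18, -15]
  -15 < parent -5 at index 2, swap → [-17, -1, -15, 5, 12, 18, -5]
Insert 17:
  append 17 at index 7 → [-17, -1, -15, 5, 12, 18, -5, 17] (no swap needed)
Insert 3:
  append 3 at index 8 → [-17, -1, -15, 5, 12, 18, -5, 17, 3]
  3 < parent 5 at index 3, swap → [-17, -1, -15, 3, 12, 18, -5, 17, 5]
Insert 20:
  append 20 at index 9 → [-17, -1, -15, 3, 12, 18, -5, 17, 5, 20] (no swap needed)
Insert -7:
  append -7 at index 10 → [-17, -1, -15, 3, 12, 18, -5, 17, 5, 20, -7]
  -7 < parent 12 at index 4, swap → [-17, -1, -15, 3, -7, 18, -5, 17, 5, 20, 12]
  -7 < parent -1 at index 1, swap → [-17, -7, -15, 3, -1, 18, -5, 17, 5, 20, 12]
Insert -11:
  append -11 at index 11 → [-17, -7, -15, 3, -1, 18, -5, 17, 5, 20, 12, -11]
  -11 < parent 18 at index 5, swap → [-17, -7, -15, 3, -1, -11, -5, 17, 5, 20, 12, 18]

[-17, -7, -15, 3, -1, -11, -5, 17, 5, 20, 12, 18]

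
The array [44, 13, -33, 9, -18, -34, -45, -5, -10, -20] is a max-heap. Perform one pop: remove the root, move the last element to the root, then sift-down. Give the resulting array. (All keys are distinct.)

remove root 44; move last element -20 to root → [-20, 13, -33, 9, -18, -34, -45, -5, -10]
-20 vs larger child 13 at index 1, swap → [13, -20, -33, 9, -18, -34, -45, -5, -10]
-20 vs larger child 9 at index 3, swap → [13, 9, -33, -20, -18, -34, -45, -5, -10]
-20 vs larger child -5 at index 7, swap → [13, 9, -33, -5, -18, -34, -45, -20, -10]

[13, 9, -33, -5, -18, -34, -45, -20, -10]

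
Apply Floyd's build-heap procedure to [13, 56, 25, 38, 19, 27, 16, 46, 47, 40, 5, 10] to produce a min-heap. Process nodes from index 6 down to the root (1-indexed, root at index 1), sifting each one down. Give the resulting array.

[5, 13, 10, 38, 19, 25, 16, 46, 47, 40, 56, 27]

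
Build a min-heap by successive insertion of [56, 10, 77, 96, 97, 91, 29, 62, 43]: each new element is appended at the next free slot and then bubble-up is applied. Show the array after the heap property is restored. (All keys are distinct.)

Insert 56:
  append 56 at index 0 → [56] (no swap needed)
Insert 10:
  append 10 at index 1 → [56, 10]
  10 < parent 56 at index 0, swap → [10, 56]
Insert 77:
  append 77 at index 2 → [10, 56, 77] (no swap needed)
Insert 96:
  append 96 at index 3 → [10, 56, 77, 96] (no swap needed)
Insert 97:
  append 97 at index 4 → [10, 56, 77, 96, 97] (no swap needed)
Insert 91:
  append 91 at index 5 → [10, 56, 77, 96, 97, 91] (no swap needed)
Insert 29:
  append 29 at index 6 → [10, 56, 77, 96, 97, 91, 29]
  29 < parent 77 at index 2, swap → [10, 56, 29, 96, 97, 91, 77]
Insert 62:
  append 62 at index 7 → [10, 56, 29, 96, 97, 91, 77, 62]
  62 < parent 96 at index 3, swap → [10, 56, 29, 62, 97, 91, 77, 96]
Insert 43:
  append 43 at index 8 → [10, 56, 29, 62, 97, 91, 77, 96, 43]
  43 < parent 62 at index 3, swap → [10, 56, 29, 43, 97, 91, 77, 96, 62]
  43 < parent 56 at index 1, swap → [10, 43, 29, 56, 97, 91, 77, 96, 62]

[10, 43, 29, 56, 97, 91, 77, 96, 62]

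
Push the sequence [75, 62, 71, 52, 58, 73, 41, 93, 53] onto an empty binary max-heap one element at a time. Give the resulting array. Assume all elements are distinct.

[93, 75, 73, 62, 58, 71, 41, 52, 53]

Insert 75:
  append 75 at index 0 → [75] (no swap needed)
Insert 62:
  append 62 at index 1 → [75, 62] (no swap needed)
Insert 71:
  append 71 at index 2 → [75, 62, 71] (no swap needed)
Insert 52:
  append 52 at index 3 → [75, 62, 71, 52] (no swap needed)
Insert 58:
  append 58 at index 4 → [75, 62, 71, 52, 58] (no swap needed)
Insert 73:
  append 73 at index 5 → [75, 62, 71, 52, 58, 73]
  73 > parent 71 at index 2, swap → [75, 62, 73, 52, 58, 71]
Insert 41:
  append 41 at index 6 → [75, 62, 73, 52, 58, 71, 41] (no swap needed)
Insert 93:
  append 93 at index 7 → [75, 62, 73, 52, 58, 71, 41, 93]
  93 > parent 52 at index 3, swap → [75, 62, 73, 93, 58, 71, 41, 52]
  93 > parent 62 at index 1, swap → [75, 93, 73, 62, 58, 71, 41, 52]
  93 > parent 75 at index 0, swap → [93, 75, 73, 62, 58, 71, 41, 52]
Insert 53:
  append 53 at index 8 → [93, 75, 73, 62, 58, 71, 41, 52, 53] (no swap needed)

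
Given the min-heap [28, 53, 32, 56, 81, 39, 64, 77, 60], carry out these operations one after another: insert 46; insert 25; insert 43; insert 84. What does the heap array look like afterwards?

[25, 28, 32, 56, 46, 39, 64, 77, 60, 81, 53, 43, 84]

insert 46:
  append 46 at index 9 → [28, 53, 32, 56, 81, 39, 64, 77, 60, 46]
  46 < parent 81 at index 4, swap → [28, 53, 32, 56, 46, 39, 64, 77, 60, 81]
  46 < parent 53 at index 1, swap → [28, 46, 32, 56, 53, 39, 64, 77, 60, 81]
insert 25:
  append 25 at index 10 → [28, 46, 32, 56, 53, 39, 64, 77, 60, 81, 25]
  25 < parent 53 at index 4, swap → [28, 46, 32, 56, 25, 39, 64, 77, 60, 81, 53]
  25 < parent 46 at index 1, swap → [28, 25, 32, 56, 46, 39, 64, 77, 60, 81, 53]
  25 < parent 28 at index 0, swap → [25, 28, 32, 56, 46, 39, 64, 77, 60, 81, 53]
insert 43:
  append 43 at index 11 → [25, 28, 32, 56, 46, 39, 64, 77, 60, 81, 53, 43] (no swap needed)
insert 84:
  append 84 at index 12 → [25, 28, 32, 56, 46, 39, 64, 77, 60, 81, 53, 43, 84] (no swap needed)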